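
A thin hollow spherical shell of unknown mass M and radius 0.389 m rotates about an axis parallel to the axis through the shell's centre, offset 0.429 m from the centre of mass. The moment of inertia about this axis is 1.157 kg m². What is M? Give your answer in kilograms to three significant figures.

I = I_cm + Md² = (2/3)MR² + Md² = M·[0.666667·(0.389)² + (0.429)²] = M·0.28492.
So M = 1.157 / 0.28492 = 4.0608 kg.

4.06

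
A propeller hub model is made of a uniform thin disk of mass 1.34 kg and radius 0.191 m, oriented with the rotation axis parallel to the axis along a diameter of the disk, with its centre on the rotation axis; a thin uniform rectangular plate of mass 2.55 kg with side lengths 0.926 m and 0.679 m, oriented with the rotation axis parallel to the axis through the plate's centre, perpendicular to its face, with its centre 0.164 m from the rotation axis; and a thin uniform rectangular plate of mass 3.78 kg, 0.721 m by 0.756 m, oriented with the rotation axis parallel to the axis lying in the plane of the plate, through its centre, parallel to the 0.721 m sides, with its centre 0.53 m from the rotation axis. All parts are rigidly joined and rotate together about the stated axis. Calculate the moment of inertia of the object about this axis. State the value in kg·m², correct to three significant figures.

Thin disk: I_cm = (1/4)MR² = (1/4)(1.34)(0.191)² = 0.012221 kg·m²; axis through the centre, so I = 0.012221 kg·m².
Rectangular plate: I_cm = (1/12)M(a²+b²) = (1/12)(2.55)[(0.926)² + (0.679)²] = 0.28018 kg·m²; centre at d = 0.164 m, so the parallel axis theorem gives I = 0.28018 + (2.55)(0.164)² = 0.34877 kg·m².
Rectangular plate: I_cm = (1/12)Mb² = (1/12)(3.78)(0.756)² = 0.18003 kg·m²; centre at d = 0.53 m, so the parallel axis theorem gives I = 0.18003 + (3.78)(0.53)² = 1.2418 kg·m².
Total I = 0.012221 + 0.34877 + 1.2418 = 1.6028 kg·m².

1.60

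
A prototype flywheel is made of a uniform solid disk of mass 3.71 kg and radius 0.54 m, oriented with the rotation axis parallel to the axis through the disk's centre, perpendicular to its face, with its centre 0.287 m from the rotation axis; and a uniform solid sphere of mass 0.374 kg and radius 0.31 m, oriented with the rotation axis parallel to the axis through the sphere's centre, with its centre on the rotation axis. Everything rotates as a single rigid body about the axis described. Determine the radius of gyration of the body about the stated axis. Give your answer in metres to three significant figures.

Solid disk: I_cm = (1/2)MR² = (1/2)(3.71)(0.54)² = 0.54092 kg m^2; centre at d = 0.287 m, so I = I_cm + Md² gives I = 0.54092 + (3.71)(0.287)² = 0.84651 kg m^2.
Solid sphere: I_cm = (2/5)MR² = (2/5)(0.374)(0.31)² = 0.014377 kg m^2; axis through the centre, so I = 0.014377 kg m^2.
Total I = 0.86088 kg m^2; total mass M = 4.084 kg.
k = √(I/M) = √(0.86088/4.084) = 0.45912 m.

0.459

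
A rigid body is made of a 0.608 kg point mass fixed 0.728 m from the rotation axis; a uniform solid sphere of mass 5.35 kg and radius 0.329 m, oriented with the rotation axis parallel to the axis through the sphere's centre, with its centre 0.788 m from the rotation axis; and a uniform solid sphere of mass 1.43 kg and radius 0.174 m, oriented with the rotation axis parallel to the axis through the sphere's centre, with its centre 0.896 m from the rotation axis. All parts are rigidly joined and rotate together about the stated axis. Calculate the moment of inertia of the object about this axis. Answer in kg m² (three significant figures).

5.04

Point mass: I_cm = 0; centre at d = 0.728 m, so I = I_cm + Md² gives I = 0 + (0.608)(0.728)² = 0.32223 kg m².
Solid sphere: I_cm = (2/5)MR² = (2/5)(5.35)(0.329)² = 0.23164 kg m²; centre at d = 0.788 m, so I = I_cm + Md² gives I = 0.23164 + (5.35)(0.788)² = 3.5537 kg m².
Solid sphere: I_cm = (2/5)MR² = (2/5)(1.43)(0.174)² = 0.017318 kg m²; centre at d = 0.896 m, so I = I_cm + Md² gives I = 0.017318 + (1.43)(0.896)² = 1.1653 kg m².
Total I = 0.32223 + 3.5537 + 1.1653 = 5.0413 kg m².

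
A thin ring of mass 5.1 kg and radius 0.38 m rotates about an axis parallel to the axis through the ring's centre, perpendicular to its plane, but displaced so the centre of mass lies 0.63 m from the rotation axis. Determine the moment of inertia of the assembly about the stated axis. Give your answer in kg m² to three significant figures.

2.76

I_cm = MR² = (5.1)(0.38)² = 0.73644 kg m²; centre at d = 0.63 m, so I = I_cm + Md² gives I = 0.73644 + (5.1)(0.63)² = 2.7606 kg m².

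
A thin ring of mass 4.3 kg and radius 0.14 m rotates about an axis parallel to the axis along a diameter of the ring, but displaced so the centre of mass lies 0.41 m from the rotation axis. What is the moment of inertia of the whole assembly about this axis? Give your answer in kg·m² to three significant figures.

I_cm = (1/2)MR² = (1/2)(4.3)(0.14)² = 0.04214 kg·m²; centre at d = 0.41 m, so I = I_cm + Md² gives I = 0.04214 + (4.3)(0.41)² = 0.76497 kg·m².

0.765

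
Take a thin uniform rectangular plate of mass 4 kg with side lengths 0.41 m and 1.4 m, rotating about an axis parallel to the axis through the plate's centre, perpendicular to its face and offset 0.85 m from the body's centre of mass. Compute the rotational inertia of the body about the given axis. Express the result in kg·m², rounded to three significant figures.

I_cm = (1/12)M(a²+b²) = (1/12)(4)[(0.41)² + (1.4)²] = 0.70937 kg·m²; centre at d = 0.85 m, so I = I_cm + Md² gives I = 0.70937 + (4)(0.85)² = 3.5994 kg·m².

3.60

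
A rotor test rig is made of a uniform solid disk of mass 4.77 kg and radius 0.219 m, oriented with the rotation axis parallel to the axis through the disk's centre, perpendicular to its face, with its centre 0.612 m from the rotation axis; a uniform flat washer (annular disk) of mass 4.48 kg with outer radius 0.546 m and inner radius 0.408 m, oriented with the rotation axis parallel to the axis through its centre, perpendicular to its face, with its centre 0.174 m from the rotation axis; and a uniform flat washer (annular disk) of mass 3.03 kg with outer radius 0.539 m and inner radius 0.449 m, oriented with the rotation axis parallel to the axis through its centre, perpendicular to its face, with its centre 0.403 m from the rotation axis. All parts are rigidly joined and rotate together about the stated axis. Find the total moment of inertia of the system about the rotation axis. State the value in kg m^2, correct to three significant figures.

Solid disk: I_cm = (1/2)MR² = (1/2)(4.77)(0.219)² = 0.11439 kg m^2; centre at d = 0.612 m, so I = I_cm + Md² gives I = 0.11439 + (4.77)(0.612)² = 1.901 kg m^2.
Annular disk: I_cm = (1/2)M(R²+r²) = (1/2)(4.48)[(0.546)² + (0.408)²] = 1.0407 kg m^2; centre at d = 0.174 m, so I = I_cm + Md² gives I = 1.0407 + (4.48)(0.174)² = 1.1763 kg m^2.
Annular disk: I_cm = (1/2)M(R²+r²) = (1/2)(3.03)[(0.539)² + (0.449)²] = 0.74556 kg m^2; centre at d = 0.403 m, so I = I_cm + Md² gives I = 0.74556 + (3.03)(0.403)² = 1.2377 kg m^2.
Total I = 1.901 + 1.1763 + 1.2377 = 4.3149 kg m^2.

4.31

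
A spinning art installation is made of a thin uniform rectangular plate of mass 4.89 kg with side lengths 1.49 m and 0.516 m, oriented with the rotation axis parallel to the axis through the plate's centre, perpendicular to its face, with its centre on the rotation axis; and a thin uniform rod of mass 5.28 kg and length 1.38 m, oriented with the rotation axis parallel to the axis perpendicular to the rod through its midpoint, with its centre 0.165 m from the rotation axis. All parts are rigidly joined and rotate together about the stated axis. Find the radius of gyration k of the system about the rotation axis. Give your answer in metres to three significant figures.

Rectangular plate: I_cm = (1/12)M(a²+b²) = (1/12)(4.89)[(1.49)² + (0.516)²] = 1.0132 kg·m²; axis through the centre, so I = 1.0132 kg·m².
Thin rod: I_cm = (1/12)ML² = (1/12)(5.28)(1.38)² = 0.83794 kg·m²; centre at d = 0.165 m, so I = I_cm + Md² gives I = 0.83794 + (5.28)(0.165)² = 0.98168 kg·m².
Total I = 1.9949 kg·m²; total mass M = 10.17 kg.
k = √(I/M) = √(1.9949/10.17) = 0.44289 m.

0.443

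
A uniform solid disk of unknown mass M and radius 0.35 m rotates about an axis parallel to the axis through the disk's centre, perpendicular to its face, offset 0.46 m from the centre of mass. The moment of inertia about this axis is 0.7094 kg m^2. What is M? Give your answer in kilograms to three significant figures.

2.60

I = I_cm + Md² = (1/2)MR² + Md² = M·[0.5·(0.35)² + (0.46)²] = M·0.27285.
So M = 0.7094 / 0.27285 = 2.6 kg.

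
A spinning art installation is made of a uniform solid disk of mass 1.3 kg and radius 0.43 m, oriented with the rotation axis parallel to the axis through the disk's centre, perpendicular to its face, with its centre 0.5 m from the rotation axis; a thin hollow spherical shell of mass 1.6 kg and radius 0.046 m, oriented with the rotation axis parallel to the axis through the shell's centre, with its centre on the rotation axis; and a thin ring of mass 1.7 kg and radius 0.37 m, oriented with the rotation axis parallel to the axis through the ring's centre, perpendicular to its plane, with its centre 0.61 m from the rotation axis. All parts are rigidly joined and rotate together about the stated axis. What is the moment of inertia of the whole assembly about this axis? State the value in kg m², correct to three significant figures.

1.31

Solid disk: I_cm = (1/2)MR² = (1/2)(1.3)(0.43)² = 0.12018 kg m²; centre at d = 0.5 m, so the parallel axis theorem gives I = 0.12018 + (1.3)(0.5)² = 0.44518 kg m².
Spherical shell: I_cm = (2/3)MR² = (2/3)(1.6)(0.046)² = 0.0022571 kg m²; axis through the centre, so I = 0.0022571 kg m².
Thin ring: I_cm = MR² = (1.7)(0.37)² = 0.23273 kg m²; centre at d = 0.61 m, so the parallel axis theorem gives I = 0.23273 + (1.7)(0.61)² = 0.8653 kg m².
Total I = 0.44518 + 0.0022571 + 0.8653 = 1.3127 kg m².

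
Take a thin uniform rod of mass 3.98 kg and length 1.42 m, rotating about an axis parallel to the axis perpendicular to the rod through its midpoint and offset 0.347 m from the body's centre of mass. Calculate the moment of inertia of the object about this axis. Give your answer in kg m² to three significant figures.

I_cm = (1/12)ML² = (1/12)(3.98)(1.42)² = 0.66877 kg m²; centre at d = 0.347 m, so the parallel axis theorem gives I = 0.66877 + (3.98)(0.347)² = 1.148 kg m².

1.15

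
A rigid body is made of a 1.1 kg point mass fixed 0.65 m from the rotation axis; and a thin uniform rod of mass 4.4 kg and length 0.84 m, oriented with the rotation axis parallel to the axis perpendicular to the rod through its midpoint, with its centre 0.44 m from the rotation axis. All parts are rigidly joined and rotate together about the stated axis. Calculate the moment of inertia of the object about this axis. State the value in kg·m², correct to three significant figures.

1.58

Point mass: I_cm = 0; centre at d = 0.65 m, so the parallel axis theorem gives I = 0 + (1.1)(0.65)² = 0.46475 kg·m².
Thin rod: I_cm = (1/12)ML² = (1/12)(4.4)(0.84)² = 0.25872 kg·m²; centre at d = 0.44 m, so the parallel axis theorem gives I = 0.25872 + (4.4)(0.44)² = 1.1106 kg·m².
Total I = 0.46475 + 1.1106 = 1.5753 kg·m².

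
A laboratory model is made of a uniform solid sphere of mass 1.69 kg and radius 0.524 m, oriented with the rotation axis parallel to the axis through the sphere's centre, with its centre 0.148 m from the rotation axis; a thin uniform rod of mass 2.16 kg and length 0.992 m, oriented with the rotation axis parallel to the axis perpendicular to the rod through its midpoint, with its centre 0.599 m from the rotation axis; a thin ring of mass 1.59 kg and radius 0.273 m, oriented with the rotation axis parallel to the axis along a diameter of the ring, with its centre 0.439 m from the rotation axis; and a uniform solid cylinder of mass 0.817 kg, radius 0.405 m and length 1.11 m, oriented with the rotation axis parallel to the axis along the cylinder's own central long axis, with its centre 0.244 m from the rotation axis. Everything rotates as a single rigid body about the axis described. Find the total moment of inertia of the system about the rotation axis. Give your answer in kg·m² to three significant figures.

1.66

Solid sphere: I_cm = (2/5)MR² = (2/5)(1.69)(0.524)² = 0.18561 kg·m²; centre at d = 0.148 m, so the parallel axis theorem gives I = 0.18561 + (1.69)(0.148)² = 0.22263 kg·m².
Thin rod: I_cm = (1/12)ML² = (1/12)(2.16)(0.992)² = 0.17713 kg·m²; centre at d = 0.599 m, so the parallel axis theorem gives I = 0.17713 + (2.16)(0.599)² = 0.95214 kg·m².
Thin ring: I_cm = (1/2)MR² = (1/2)(1.59)(0.273)² = 0.059251 kg·m²; centre at d = 0.439 m, so the parallel axis theorem gives I = 0.059251 + (1.59)(0.439)² = 0.36568 kg·m².
Solid cylinder: I_cm = (1/2)MR² = (1/2)(0.817)(0.405)² = 0.067004 kg·m²; centre at d = 0.244 m, so the parallel axis theorem gives I = 0.067004 + (0.817)(0.244)² = 0.11565 kg·m².
Total I = 0.22263 + 0.95214 + 0.36568 + 0.11565 = 1.6561 kg·m².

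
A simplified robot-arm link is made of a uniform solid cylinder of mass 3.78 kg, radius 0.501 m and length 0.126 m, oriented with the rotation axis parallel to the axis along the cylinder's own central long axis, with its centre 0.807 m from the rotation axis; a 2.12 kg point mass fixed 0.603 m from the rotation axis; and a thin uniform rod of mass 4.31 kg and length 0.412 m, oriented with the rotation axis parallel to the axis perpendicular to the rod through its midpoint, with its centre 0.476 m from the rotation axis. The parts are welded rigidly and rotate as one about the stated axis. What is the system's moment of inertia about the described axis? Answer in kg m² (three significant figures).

Solid cylinder: I_cm = (1/2)MR² = (1/2)(3.78)(0.501)² = 0.47439 kg m²; centre at d = 0.807 m, so I = I_cm + Md² gives I = 0.47439 + (3.78)(0.807)² = 2.9361 kg m².
Point mass: I_cm = 0; centre at d = 0.603 m, so I = I_cm + Md² gives I = 0 + (2.12)(0.603)² = 0.77085 kg m².
Thin rod: I_cm = (1/12)ML² = (1/12)(4.31)(0.412)² = 0.060966 kg m²; centre at d = 0.476 m, so I = I_cm + Md² gives I = 0.060966 + (4.31)(0.476)² = 1.0375 kg m².
Total I = 2.9361 + 0.77085 + 1.0375 = 4.7445 kg m².

4.74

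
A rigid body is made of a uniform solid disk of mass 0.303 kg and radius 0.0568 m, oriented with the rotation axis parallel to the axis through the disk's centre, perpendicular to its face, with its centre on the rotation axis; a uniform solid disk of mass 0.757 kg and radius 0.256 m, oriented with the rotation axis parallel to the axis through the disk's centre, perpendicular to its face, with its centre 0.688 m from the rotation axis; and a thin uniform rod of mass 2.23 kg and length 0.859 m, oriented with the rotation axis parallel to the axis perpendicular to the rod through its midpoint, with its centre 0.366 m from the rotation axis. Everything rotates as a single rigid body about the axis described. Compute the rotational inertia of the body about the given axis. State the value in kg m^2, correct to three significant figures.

0.819

Solid disk: I_cm = (1/2)MR² = (1/2)(0.303)(0.0568)² = 0.00048878 kg m^2; axis through the centre, so I = 0.00048878 kg m^2.
Solid disk: I_cm = (1/2)MR² = (1/2)(0.757)(0.256)² = 0.024805 kg m^2; centre at d = 0.688 m, so the parallel axis theorem gives I = 0.024805 + (0.757)(0.688)² = 0.38313 kg m^2.
Thin rod: I_cm = (1/12)ML² = (1/12)(2.23)(0.859)² = 0.13712 kg m^2; centre at d = 0.366 m, so the parallel axis theorem gives I = 0.13712 + (2.23)(0.366)² = 0.43584 kg m^2.
Total I = 0.00048878 + 0.38313 + 0.43584 = 0.81946 kg m^2.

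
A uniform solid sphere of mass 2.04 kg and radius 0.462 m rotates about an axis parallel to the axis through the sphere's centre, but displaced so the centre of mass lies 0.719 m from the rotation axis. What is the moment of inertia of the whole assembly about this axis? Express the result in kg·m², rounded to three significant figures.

1.23

I_cm = (2/5)MR² = (2/5)(2.04)(0.462)² = 0.17417 kg·m²; centre at d = 0.719 m, so the parallel axis theorem gives I = 0.17417 + (2.04)(0.719)² = 1.2288 kg·m².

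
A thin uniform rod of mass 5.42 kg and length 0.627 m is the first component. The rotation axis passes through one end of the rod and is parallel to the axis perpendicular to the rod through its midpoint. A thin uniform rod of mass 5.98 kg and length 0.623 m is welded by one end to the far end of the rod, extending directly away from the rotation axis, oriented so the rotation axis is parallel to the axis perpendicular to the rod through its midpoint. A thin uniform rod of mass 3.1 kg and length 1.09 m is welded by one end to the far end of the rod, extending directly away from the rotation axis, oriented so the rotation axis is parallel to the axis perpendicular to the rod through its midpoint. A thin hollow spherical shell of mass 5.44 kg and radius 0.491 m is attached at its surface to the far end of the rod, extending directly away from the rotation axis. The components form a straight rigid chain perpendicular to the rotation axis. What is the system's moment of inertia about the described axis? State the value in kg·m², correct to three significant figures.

60.9

Thin rod: I_cm = (1/12)ML² = (1/12)(5.42)(0.627)² = 0.17756 kg·m²; centre at d = 0.3135 m, so I = I_cm + Md² gives I = 0.17756 + (5.42)(0.3135)² = 0.71025 kg·m².
Thin rod: I_cm = (1/12)ML² = (1/12)(5.98)(0.623)² = 0.19342 kg·m²; centre at d = 0.3135 + 0.3135 + 0.3115 = 0.9385 m, so I = I_cm + Md² gives I = 0.19342 + (5.98)(0.9385)² = 5.4605 kg·m².
Thin rod: I_cm = (1/12)ML² = (1/12)(3.1)(1.09)² = 0.30693 kg·m²; centre at d = 0.3135 + 0.3135 + 0.3115 + 0.3115 + 0.545 = 1.795 m, so I = I_cm + Md² gives I = 0.30693 + (3.1)(1.795)² = 10.295 kg·m².
Spherical shell: I_cm = (2/3)MR² = (2/3)(5.44)(0.491)² = 0.87432 kg·m²; centre at d = 0.3135 + 0.3135 + 0.3115 + 0.3115 + 0.545 + 0.545 + 0.491 = 2.831 m, so I = I_cm + Md² gives I = 0.87432 + (5.44)(2.831)² = 44.474 kg·m².
Total I = 0.71025 + 5.4605 + 10.295 + 44.474 = 60.939 kg·m².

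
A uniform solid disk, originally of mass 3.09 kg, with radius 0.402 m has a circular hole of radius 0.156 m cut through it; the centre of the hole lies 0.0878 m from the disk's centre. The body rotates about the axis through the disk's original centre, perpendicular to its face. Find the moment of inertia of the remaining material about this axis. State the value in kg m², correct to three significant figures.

Unpierced body about its centre: I₀ = (1/2)MR² = (1/2)(3.09)(0.402)² = 0.24968 kg m².
The removed disk has mass m = M·(r/R)² = (3.09)(0.156/0.402)² = 0.46532 kg (same uniform areal density).
Its moment of inertia about the rotation axis (parallel-axis theorem): I_hole = (1/2)mr² + md² = (1/2)(0.46532)(0.156)² + (0.46532)(0.0878)² = 0.0092492 kg m².
Treating the hole as negative mass, I = I₀ − I_hole = 0.24968 − 0.0092492 = 0.24043 kg m².

0.240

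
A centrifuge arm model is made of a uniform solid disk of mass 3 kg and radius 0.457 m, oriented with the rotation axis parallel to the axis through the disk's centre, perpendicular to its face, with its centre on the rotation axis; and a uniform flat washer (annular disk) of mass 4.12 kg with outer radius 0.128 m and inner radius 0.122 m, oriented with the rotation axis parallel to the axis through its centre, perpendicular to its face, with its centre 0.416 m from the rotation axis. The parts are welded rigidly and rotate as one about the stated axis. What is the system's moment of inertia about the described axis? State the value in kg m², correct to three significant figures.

1.09

Solid disk: I_cm = (1/2)MR² = (1/2)(3)(0.457)² = 0.31327 kg m²; axis through the centre, so I = 0.31327 kg m².
Annular disk: I_cm = (1/2)M(R²+r²) = (1/2)(4.12)[(0.128)² + (0.122)²] = 0.064412 kg m²; centre at d = 0.416 m, so the parallel axis theorem gives I = 0.064412 + (4.12)(0.416)² = 0.7774 kg m².
Total I = 0.31327 + 0.7774 = 1.0907 kg m².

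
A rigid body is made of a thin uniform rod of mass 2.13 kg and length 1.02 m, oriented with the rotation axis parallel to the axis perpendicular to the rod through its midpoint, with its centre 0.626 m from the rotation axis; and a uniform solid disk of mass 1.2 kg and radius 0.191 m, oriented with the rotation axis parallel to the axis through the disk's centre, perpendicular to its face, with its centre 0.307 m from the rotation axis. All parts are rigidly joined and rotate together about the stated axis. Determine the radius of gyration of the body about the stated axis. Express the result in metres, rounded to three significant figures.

Thin rod: I_cm = (1/12)ML² = (1/12)(2.13)(1.02)² = 0.18467 kg·m²; centre at d = 0.626 m, so the parallel axis theorem gives I = 0.18467 + (2.13)(0.626)² = 1.0194 kg·m².
Solid disk: I_cm = (1/2)MR² = (1/2)(1.2)(0.191)² = 0.021889 kg·m²; centre at d = 0.307 m, so the parallel axis theorem gives I = 0.021889 + (1.2)(0.307)² = 0.13499 kg·m².
Total I = 1.1544 kg·m²; total mass M = 3.33 kg.
k = √(I/M) = √(1.1544/3.33) = 0.58877 m.

0.589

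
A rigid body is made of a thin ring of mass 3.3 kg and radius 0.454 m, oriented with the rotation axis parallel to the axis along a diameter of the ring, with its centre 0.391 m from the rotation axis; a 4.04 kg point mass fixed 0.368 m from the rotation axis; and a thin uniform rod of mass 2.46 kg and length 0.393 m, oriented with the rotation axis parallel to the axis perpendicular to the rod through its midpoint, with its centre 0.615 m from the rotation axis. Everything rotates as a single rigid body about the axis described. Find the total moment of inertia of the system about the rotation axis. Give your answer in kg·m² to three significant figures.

Thin ring: I_cm = (1/2)MR² = (1/2)(3.3)(0.454)² = 0.34009 kg·m²; centre at d = 0.391 m, so I = I_cm + Md² gives I = 0.34009 + (3.3)(0.391)² = 0.8446 kg·m².
Point mass: I_cm = 0; centre at d = 0.368 m, so I = I_cm + Md² gives I = 0 + (4.04)(0.368)² = 0.54711 kg·m².
Thin rod: I_cm = (1/12)ML² = (1/12)(2.46)(0.393)² = 0.031662 kg·m²; centre at d = 0.615 m, so I = I_cm + Md² gives I = 0.031662 + (2.46)(0.615)² = 0.9621 kg·m².
Total I = 0.8446 + 0.54711 + 0.9621 = 2.3538 kg·m².

2.35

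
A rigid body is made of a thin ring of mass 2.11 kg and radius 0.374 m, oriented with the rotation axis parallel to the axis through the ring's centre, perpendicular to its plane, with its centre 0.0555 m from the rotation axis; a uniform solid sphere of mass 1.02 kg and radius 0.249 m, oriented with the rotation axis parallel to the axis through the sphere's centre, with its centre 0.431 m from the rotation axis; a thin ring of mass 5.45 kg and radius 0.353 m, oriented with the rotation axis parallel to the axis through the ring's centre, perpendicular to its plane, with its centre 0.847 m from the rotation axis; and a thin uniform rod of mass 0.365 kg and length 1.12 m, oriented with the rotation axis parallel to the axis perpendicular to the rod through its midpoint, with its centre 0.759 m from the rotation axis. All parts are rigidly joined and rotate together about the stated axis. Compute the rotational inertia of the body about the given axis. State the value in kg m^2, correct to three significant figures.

5.35

Thin ring: I_cm = MR² = (2.11)(0.374)² = 0.29514 kg m^2; centre at d = 0.0555 m, so I = I_cm + Md² gives I = 0.29514 + (2.11)(0.0555)² = 0.30164 kg m^2.
Solid sphere: I_cm = (2/5)MR² = (2/5)(1.02)(0.249)² = 0.025296 kg m^2; centre at d = 0.431 m, so I = I_cm + Md² gives I = 0.025296 + (1.02)(0.431)² = 0.21477 kg m^2.
Thin ring: I_cm = MR² = (5.45)(0.353)² = 0.67912 kg m^2; centre at d = 0.847 m, so I = I_cm + Md² gives I = 0.67912 + (5.45)(0.847)² = 4.589 kg m^2.
Thin rod: I_cm = (1/12)ML² = (1/12)(0.365)(1.12)² = 0.038155 kg m^2; centre at d = 0.759 m, so I = I_cm + Md² gives I = 0.038155 + (0.365)(0.759)² = 0.24842 kg m^2.
Total I = 0.30164 + 0.21477 + 4.589 + 0.24842 = 5.3538 kg m^2.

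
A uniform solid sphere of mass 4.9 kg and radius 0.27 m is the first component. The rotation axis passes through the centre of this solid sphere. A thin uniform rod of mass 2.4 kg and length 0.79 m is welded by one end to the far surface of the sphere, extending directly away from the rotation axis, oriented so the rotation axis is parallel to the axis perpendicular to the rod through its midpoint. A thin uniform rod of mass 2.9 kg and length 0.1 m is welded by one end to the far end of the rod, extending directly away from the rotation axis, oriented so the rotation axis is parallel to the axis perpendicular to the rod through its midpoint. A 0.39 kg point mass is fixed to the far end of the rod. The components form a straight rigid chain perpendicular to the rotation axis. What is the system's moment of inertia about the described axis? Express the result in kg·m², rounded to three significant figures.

Solid sphere: I_cm = (2/5)MR² = (2/5)(4.9)(0.27)² = 0.14288 kg·m²; axis through the centre, so I = 0.14288 kg·m².
Thin rod: I_cm = (1/12)ML² = (1/12)(2.4)(0.79)² = 0.12482 kg·m²; centre at d = 0.27 + 0.395 = 0.665 m, so I = I_cm + Md² gives I = 0.12482 + (2.4)(0.665)² = 1.1862 kg·m².
Thin rod: I_cm = (1/12)ML² = (1/12)(2.9)(0.1)² = 0.0024167 kg·m²; centre at d = 0.27 + 0.395 + 0.395 + 0.05 = 1.11 m, so I = I_cm + Md² gives I = 0.0024167 + (2.9)(1.11)² = 3.5755 kg·m².
Point mass: I_cm = 0; centre at d = 0.27 + 0.395 + 0.395 + 0.05 + 0.05 = 1.16 m, so I = I_cm + Md² gives I = 0 + (0.39)(1.16)² = 0.52478 kg·m².
Total I = 0.14288 + 1.1862 + 3.5755 + 0.52478 = 5.4293 kg·m².

5.43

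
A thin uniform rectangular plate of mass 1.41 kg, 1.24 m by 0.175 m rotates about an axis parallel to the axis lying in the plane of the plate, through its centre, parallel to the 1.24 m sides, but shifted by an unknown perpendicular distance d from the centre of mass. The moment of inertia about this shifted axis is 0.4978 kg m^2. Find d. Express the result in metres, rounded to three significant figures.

0.592

About the centre-of-mass axis, I_cm = (1/12)Mb² = (1/12)(1.41)(0.175)² = 0.0035984 kg m^2.
Parallel axis theorem: I = I_cm + Md², so Md² = 0.4978 − 0.0035984 = 0.4942 kg m^2.
d = √(0.4942 / 1.41) = 0.59203 m.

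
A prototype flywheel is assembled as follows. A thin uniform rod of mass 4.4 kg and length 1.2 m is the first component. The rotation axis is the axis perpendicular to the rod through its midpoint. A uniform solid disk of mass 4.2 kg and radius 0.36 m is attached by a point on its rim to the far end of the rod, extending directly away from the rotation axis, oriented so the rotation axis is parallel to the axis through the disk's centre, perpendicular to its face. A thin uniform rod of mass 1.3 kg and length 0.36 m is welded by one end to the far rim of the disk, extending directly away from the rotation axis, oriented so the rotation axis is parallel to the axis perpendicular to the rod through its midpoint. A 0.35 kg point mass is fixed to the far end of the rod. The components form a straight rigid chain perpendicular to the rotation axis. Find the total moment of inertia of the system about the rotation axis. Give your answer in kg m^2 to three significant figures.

8.60

Thin rod: I_cm = (1/12)ML² = (1/12)(4.4)(1.2)² = 0.528 kg m^2; axis through the centre, so I = 0.528 kg m^2.
Solid disk: I_cm = (1/2)MR² = (1/2)(4.2)(0.36)² = 0.27216 kg m^2; centre at d = 0.6 + 0.36 = 0.96 m, so I = I_cm + Md² gives I = 0.27216 + (4.2)(0.96)² = 4.1429 kg m^2.
Thin rod: I_cm = (1/12)ML² = (1/12)(1.3)(0.36)² = 0.01404 kg m^2; centre at d = 0.6 + 0.36 + 0.36 + 0.18 = 1.5 m, so I = I_cm + Md² gives I = 0.01404 + (1.3)(1.5)² = 2.939 kg m^2.
Point mass: I_cm = 0; centre at d = 0.6 + 0.36 + 0.36 + 0.18 + 0.18 = 1.68 m, so I = I_cm + Md² gives I = 0 + (0.35)(1.68)² = 0.98784 kg m^2.
Total I = 0.528 + 4.1429 + 2.939 + 0.98784 = 8.5978 kg m^2.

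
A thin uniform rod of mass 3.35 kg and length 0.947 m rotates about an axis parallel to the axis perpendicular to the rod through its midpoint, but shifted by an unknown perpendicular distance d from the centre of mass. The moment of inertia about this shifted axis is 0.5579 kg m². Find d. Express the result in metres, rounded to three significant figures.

0.303

About the centre-of-mass axis, I_cm = (1/12)ML² = (1/12)(3.35)(0.947)² = 0.25036 kg m².
Parallel axis theorem: I = I_cm + Md², so Md² = 0.5579 − 0.25036 = 0.30754 kg m².
d = √(0.30754 / 3.35) = 0.30299 m.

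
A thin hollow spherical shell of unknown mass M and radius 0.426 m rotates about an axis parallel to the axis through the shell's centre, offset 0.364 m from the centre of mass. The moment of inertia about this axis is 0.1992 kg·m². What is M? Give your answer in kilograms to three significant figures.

I = I_cm + Md² = (2/3)MR² + Md² = M·[0.666667·(0.426)² + (0.364)²] = M·0.25348.
So M = 0.1992 / 0.25348 = 0.78586 kg.

0.786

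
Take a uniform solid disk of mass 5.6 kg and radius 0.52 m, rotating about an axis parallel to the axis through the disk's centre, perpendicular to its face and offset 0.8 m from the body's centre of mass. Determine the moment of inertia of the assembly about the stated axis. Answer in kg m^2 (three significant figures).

4.34

I_cm = (1/2)MR² = (1/2)(5.6)(0.52)² = 0.75712 kg m^2; centre at d = 0.8 m, so I = I_cm + Md² gives I = 0.75712 + (5.6)(0.8)² = 4.3411 kg m^2.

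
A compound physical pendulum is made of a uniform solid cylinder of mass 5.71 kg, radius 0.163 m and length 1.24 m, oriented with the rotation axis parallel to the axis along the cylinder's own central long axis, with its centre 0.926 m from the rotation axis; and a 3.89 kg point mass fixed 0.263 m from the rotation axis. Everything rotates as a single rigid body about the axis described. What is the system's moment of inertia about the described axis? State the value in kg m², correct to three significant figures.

5.24

Solid cylinder: I_cm = (1/2)MR² = (1/2)(5.71)(0.163)² = 0.075854 kg m²; centre at d = 0.926 m, so I = I_cm + Md² gives I = 0.075854 + (5.71)(0.926)² = 4.972 kg m².
Point mass: I_cm = 0; centre at d = 0.263 m, so I = I_cm + Md² gives I = 0 + (3.89)(0.263)² = 0.26907 kg m².
Total I = 4.972 + 0.26907 = 5.2411 kg m².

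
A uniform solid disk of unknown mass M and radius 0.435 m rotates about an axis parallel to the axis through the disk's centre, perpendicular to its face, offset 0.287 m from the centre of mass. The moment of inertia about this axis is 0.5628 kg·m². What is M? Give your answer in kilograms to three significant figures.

3.18

I = I_cm + Md² = (1/2)MR² + Md² = M·[0.5·(0.435)² + (0.287)²] = M·0.17698.
So M = 0.5628 / 0.17698 = 3.18 kg.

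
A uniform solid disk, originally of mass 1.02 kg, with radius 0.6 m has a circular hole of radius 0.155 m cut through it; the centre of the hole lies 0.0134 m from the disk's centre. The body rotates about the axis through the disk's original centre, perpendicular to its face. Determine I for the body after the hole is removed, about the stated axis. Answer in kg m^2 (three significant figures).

Unpierced body about its centre: I₀ = (1/2)MR² = (1/2)(1.02)(0.6)² = 0.1836 kg m^2.
The removed disk has mass m = M·(r/R)² = (1.02)(0.155/0.6)² = 0.068071 kg (same uniform areal density).
Its moment of inertia about the rotation axis (parallel-axis theorem): I_hole = (1/2)mr² + md² = (1/2)(0.068071)(0.155)² + (0.068071)(0.0134)² = 0.00082992 kg m^2.
Treating the hole as negative mass, I = I₀ − I_hole = 0.1836 − 0.00082992 = 0.18277 kg m^2.

0.183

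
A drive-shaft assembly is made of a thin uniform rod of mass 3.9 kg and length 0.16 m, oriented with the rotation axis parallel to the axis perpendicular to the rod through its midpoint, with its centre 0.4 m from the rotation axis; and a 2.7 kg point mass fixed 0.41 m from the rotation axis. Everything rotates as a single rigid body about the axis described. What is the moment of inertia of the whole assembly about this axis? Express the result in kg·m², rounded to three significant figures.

Thin rod: I_cm = (1/12)ML² = (1/12)(3.9)(0.16)² = 0.00832 kg·m²; centre at d = 0.4 m, so I = I_cm + Md² gives I = 0.00832 + (3.9)(0.4)² = 0.63232 kg·m².
Point mass: I_cm = 0; centre at d = 0.41 m, so I = I_cm + Md² gives I = 0 + (2.7)(0.41)² = 0.45387 kg·m².
Total I = 0.63232 + 0.45387 = 1.0862 kg·m².

1.09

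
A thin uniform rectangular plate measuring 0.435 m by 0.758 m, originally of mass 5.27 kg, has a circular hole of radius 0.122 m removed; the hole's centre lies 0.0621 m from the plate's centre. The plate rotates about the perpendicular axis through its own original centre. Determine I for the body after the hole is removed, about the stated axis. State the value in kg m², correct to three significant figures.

0.327

Unpierced body about its centre: I₀ = (1/12)M(a²+b²) = (1/12)(5.27)[(0.435)² + (0.758)²] = 0.33543 kg m².
The removed disk has mass m = M·πr²/(ab) = (5.27)·π(0.122)²/(0.435·0.758) = 0.74735 kg (same uniform areal density).
Its moment of inertia about the rotation axis (parallel-axis theorem): I_hole = (1/2)mr² + md² = (1/2)(0.74735)(0.122)² + (0.74735)(0.0621)² = 0.0084438 kg m².
Treating the hole as negative mass, I = I₀ − I_hole = 0.33543 − 0.0084438 = 0.32699 kg m².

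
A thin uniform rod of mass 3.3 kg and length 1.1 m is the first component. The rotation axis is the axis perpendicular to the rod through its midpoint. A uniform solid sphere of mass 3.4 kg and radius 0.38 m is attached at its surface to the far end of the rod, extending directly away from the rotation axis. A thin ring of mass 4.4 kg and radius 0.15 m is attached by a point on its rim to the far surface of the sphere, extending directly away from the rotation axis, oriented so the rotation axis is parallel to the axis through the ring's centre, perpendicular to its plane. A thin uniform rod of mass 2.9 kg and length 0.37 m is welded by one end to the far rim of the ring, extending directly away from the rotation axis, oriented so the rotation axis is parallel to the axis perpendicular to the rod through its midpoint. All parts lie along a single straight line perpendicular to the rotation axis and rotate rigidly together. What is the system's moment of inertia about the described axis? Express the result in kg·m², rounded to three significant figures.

22.3

Thin rod: I_cm = (1/12)ML² = (1/12)(3.3)(1.1)² = 0.33275 kg·m²; axis through the centre, so I = 0.33275 kg·m².
Solid sphere: I_cm = (2/5)MR² = (2/5)(3.4)(0.38)² = 0.19638 kg·m²; centre at d = 0.55 + 0.38 = 0.93 m, so I = I_cm + Md² gives I = 0.19638 + (3.4)(0.93)² = 3.137 kg·m².
Thin ring: I_cm = MR² = (4.4)(0.15)² = 0.099 kg·m²; centre at d = 0.55 + 0.38 + 0.38 + 0.15 = 1.46 m, so I = I_cm + Md² gives I = 0.099 + (4.4)(1.46)² = 9.478 kg·m².
Thin rod: I_cm = (1/12)ML² = (1/12)(2.9)(0.37)² = 0.033084 kg·m²; centre at d = 0.55 + 0.38 + 0.38 + 0.15 + 0.15 + 0.185 = 1.795 m, so I = I_cm + Md² gives I = 0.033084 + (2.9)(1.795)² = 9.377 kg·m².
Total I = 0.33275 + 3.137 + 9.478 + 9.377 = 22.325 kg·m².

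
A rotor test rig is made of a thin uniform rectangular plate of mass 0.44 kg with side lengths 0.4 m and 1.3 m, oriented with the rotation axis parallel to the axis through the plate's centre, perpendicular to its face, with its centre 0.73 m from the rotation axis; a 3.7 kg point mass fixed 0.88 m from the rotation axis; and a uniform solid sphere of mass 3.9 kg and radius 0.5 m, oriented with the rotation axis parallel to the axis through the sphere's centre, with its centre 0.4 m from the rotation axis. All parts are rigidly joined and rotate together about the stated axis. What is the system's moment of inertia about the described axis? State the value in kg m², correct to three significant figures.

Rectangular plate: I_cm = (1/12)M(a²+b²) = (1/12)(0.44)[(0.4)² + (1.3)²] = 0.067833 kg m²; centre at d = 0.73 m, so the parallel axis theorem gives I = 0.067833 + (0.44)(0.73)² = 0.30231 kg m².
Point mass: I_cm = 0; centre at d = 0.88 m, so the parallel axis theorem gives I = 0 + (3.7)(0.88)² = 2.8653 kg m².
Solid sphere: I_cm = (2/5)MR² = (2/5)(3.9)(0.5)² = 0.39 kg m²; centre at d = 0.4 m, so the parallel axis theorem gives I = 0.39 + (3.9)(0.4)² = 1.014 kg m².
Total I = 0.30231 + 2.8653 + 1.014 = 4.1816 kg m².

4.18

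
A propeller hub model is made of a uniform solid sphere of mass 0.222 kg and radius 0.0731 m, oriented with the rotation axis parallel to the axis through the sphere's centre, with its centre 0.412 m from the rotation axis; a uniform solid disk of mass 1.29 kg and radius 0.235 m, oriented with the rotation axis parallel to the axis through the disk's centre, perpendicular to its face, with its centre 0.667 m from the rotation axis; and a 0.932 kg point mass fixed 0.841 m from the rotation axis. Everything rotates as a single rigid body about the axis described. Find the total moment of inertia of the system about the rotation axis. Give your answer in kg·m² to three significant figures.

Solid sphere: I_cm = (2/5)MR² = (2/5)(0.222)(0.0731)² = 0.00047451 kg·m²; centre at d = 0.412 m, so I = I_cm + Md² gives I = 0.00047451 + (0.222)(0.412)² = 0.038158 kg·m².
Solid disk: I_cm = (1/2)MR² = (1/2)(1.29)(0.235)² = 0.03562 kg·m²; centre at d = 0.667 m, so I = I_cm + Md² gives I = 0.03562 + (1.29)(0.667)² = 0.60953 kg·m².
Point mass: I_cm = 0; centre at d = 0.841 m, so I = I_cm + Md² gives I = 0 + (0.932)(0.841)² = 0.65919 kg·m².
Total I = 0.038158 + 0.60953 + 0.65919 = 1.3069 kg·m².

1.31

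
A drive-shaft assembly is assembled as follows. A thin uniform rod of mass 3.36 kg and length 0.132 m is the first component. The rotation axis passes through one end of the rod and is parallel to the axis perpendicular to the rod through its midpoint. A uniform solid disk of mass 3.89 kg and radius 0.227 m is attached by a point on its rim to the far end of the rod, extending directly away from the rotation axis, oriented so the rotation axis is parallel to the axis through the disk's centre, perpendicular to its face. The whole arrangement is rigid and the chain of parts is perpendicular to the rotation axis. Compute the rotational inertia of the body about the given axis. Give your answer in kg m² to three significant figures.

Thin rod: I_cm = (1/12)ML² = (1/12)(3.36)(0.132)² = 0.0048787 kg m²; centre at d = 0.066 m, so I = I_cm + Md² gives I = 0.0048787 + (3.36)(0.066)² = 0.019515 kg m².
Solid disk: I_cm = (1/2)MR² = (1/2)(3.89)(0.227)² = 0.10022 kg m²; centre at d = 0.066 + 0.066 + 0.227 = 0.359 m, so I = I_cm + Md² gives I = 0.10022 + (3.89)(0.359)² = 0.60157 kg m².
Total I = 0.019515 + 0.60157 = 0.62109 kg m².

0.621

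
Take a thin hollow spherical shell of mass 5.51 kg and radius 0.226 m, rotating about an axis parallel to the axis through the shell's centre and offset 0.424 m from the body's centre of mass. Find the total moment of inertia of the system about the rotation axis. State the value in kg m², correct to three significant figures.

1.18

I_cm = (2/3)MR² = (2/3)(5.51)(0.226)² = 0.18762 kg m²; centre at d = 0.424 m, so the parallel axis theorem gives I = 0.18762 + (5.51)(0.424)² = 1.1782 kg m².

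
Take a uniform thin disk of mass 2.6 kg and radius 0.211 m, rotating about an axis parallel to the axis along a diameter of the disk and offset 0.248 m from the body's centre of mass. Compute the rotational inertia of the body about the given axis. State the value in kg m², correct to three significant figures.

I_cm = (1/4)MR² = (1/4)(2.6)(0.211)² = 0.028939 kg m²; centre at d = 0.248 m, so I = I_cm + Md² gives I = 0.028939 + (2.6)(0.248)² = 0.18885 kg m².

0.189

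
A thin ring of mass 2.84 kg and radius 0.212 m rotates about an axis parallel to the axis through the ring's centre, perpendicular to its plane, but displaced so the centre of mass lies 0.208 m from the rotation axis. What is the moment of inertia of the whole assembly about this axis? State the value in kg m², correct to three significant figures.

0.251

I_cm = MR² = (2.84)(0.212)² = 0.12764 kg m²; centre at d = 0.208 m, so the parallel axis theorem gives I = 0.12764 + (2.84)(0.208)² = 0.25051 kg m².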